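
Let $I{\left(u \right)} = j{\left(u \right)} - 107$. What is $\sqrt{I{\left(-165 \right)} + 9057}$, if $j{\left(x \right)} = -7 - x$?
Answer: $6 \sqrt{253} \approx 95.436$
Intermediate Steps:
$I{\left(u \right)} = -114 - u$ ($I{\left(u \right)} = \left(-7 - u\right) - 107 = -114 - u$)
$\sqrt{I{\left(-165 \right)} + 9057} = \sqrt{\left(-114 - -165\right) + 9057} = \sqrt{\left(-114 + 165\right) + 9057} = \sqrt{51 + 9057} = \sqrt{9108} = 6 \sqrt{253}$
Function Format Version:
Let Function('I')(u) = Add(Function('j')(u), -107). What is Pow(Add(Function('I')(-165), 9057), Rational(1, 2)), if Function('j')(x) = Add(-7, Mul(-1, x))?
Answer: Mul(6, Pow(253, Rational(1, 2))) ≈ 95.436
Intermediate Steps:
Function('I')(u) = Add(-114, Mul(-1, u)) (Function('I')(u) = Add(Add(-7, Mul(-1, u)), -107) = Add(-114, Mul(-1, u)))
Pow(Add(Function('I')(-165), 9057), Rational(1, 2)) = Pow(Add(Add(-114, Mul(-1, -165)), 9057), Rational(1, 2)) = Pow(Add(Add(-114, 165), 9057), Rational(1, 2)) = Pow(Add(51, 9057), Rational(1, 2)) = Pow(9108, Rational(1, 2)) = Mul(6, Pow(253, Rational(1, 2)))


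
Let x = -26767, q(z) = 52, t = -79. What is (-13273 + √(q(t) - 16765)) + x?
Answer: -40040 + 3*I*√1857 ≈ -40040.0 + 129.28*I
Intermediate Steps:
(-13273 + √(q(t) - 16765)) + x = (-13273 + √(52 - 16765)) - 26767 = (-13273 + √(-16713)) - 26767 = (-13273 + 3*I*√1857) - 26767 = -40040 + 3*I*√1857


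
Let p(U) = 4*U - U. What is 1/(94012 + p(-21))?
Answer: 1/93949 ≈ 1.0644e-5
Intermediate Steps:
p(U) = 3*U
1/(94012 + p(-21)) = 1/(94012 + 3*(-21)) = 1/(94012 - 63) = 1/93949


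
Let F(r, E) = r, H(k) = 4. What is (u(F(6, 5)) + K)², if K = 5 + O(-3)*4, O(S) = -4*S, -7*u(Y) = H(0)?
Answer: 134689/49 ≈ 2748.8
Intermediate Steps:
u(Y) = -4/7 (u(Y) = -⅐*4 = -4/7)
K = 53 (K = 5 - 4*(-3)*4 = 5 + 12*4 = 5 + 48 = 53)
(u(F(6, 5)) + K)² = (-4/7 + 53)² = (367/7)² = 134689/49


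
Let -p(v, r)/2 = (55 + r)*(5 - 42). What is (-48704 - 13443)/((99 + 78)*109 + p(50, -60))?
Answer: -62147/18923 ≈ -3.2842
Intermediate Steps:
p(v, r) = 4070 + 74*r (p(v, r) = -2*(55 + r)*(5 - 42) = -2*(55 + r)*(-37) = -2*(-2035 - 37*r) = 4070 + 74*r)
(-48704 - 13443)/((99 + 78)*109 + p(50, -60)) = (-48704 - 13443)/((99 + 78)*109 + (4070 + 74*(-60))) = -62147/(177*109 + (4070 - 4440)) = -62147/(19293 - 370) = -62147/18923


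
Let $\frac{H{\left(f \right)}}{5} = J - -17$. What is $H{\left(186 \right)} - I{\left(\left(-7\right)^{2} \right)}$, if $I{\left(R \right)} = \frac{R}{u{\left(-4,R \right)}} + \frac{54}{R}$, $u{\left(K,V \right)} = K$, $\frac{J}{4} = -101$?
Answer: $- \frac{377075}{196} \approx -1923.9$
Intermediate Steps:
$J = -404$ ($J = 4 \left(-101\right) = -404$)
$H{\left(f \right)} = -1935$ ($H{\left(f \right)} = 5 \left(-404 - -17\right) = 5 \left(-404 + 17\right) = 5 \left(-387\right) = -1935$)
$I{\left(R \right)} = \frac{54}{R} - \frac{R}{4}$ ($I{\left(R \right)} = \frac{R}{-4} + \frac{54}{R} = R \left(- \frac{1}{4}\right) + \frac{54}{R} = - \frac{R}{4} + \frac{54}{R} = \frac{54}{R} - \frac{R}{4}$)
$H{\left(186 \right)} - I{\left(\left(-7\right)^{2} \right)} = -1935 - \left(\frac{54}{\left(-7\right)^{2}} - \frac{\left(-7\right)^{2}}{4}\right) = -1935 - \left(\frac{54}{49} - \frac{49}{4}\right) = -1935 - - \frac{2185}{196} = -1935 + \frac{2185}{196} = - \frac{377075}{196}$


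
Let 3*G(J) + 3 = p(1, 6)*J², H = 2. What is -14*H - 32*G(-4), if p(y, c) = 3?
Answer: -508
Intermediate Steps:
G(J) = -1 + J² (G(J) = -1 + (3*J²)/3 = -1 + J²)
-14*H - 32*G(-4) = -14*2 - 32*(-1 + (-4)²) = -28 - 32*(-1 + 16) = -28 - 32*15 = -28 - 480 = -508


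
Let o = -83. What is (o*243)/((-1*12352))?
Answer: 20169/12352 ≈ 1.6329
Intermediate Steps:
(o*243)/((-1*12352)) = (-83*243)/((-1*12352)) = -20169/(-12352) = -20169*(-1/12352) = 20169/12352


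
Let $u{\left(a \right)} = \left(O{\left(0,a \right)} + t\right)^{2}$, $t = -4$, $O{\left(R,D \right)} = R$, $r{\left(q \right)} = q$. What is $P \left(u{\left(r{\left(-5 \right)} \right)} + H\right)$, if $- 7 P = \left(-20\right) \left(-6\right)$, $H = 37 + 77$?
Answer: $- \frac{15600}{7} \approx -2228.6$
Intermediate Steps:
$H = 114$
$u{\left(a \right)} = 16$ ($u{\left(a \right)} = \left(0 - 4\right)^{2} = \left(-4\right)^{2} = 16$)
$P = - \frac{120}{7}$ ($P = - \frac{\left(-20\right) \left(-6\right)}{7} = \left(- \frac{1}{7}\right) 120 = - \frac{120}{7} \approx -17.143$)
$P \left(u{\left(r{\left(-5 \right)} \right)} + H\right) = - \frac{120 \left(16 + 114\right)}{7} = \left(- \frac{120}{7}\right) 130 = - \frac{15600}{7}$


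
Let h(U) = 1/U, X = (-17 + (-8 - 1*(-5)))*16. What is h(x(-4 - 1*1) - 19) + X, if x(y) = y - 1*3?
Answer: -8641/27 ≈ -320.04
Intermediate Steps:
x(y) = -3 + y (x(y) = y - 3 = -3 + y)
X = -320 (X = (-17 + (-8 + 5))*16 = (-17 - 3)*16 = -20*16 = -320)
h(x(-4 - 1*1) - 19) + X = 1/((-3 + (-4 - 1*1)) - 19) - 320 = 1/((-3 + (-4 - 1)) - 19) - 320 = 1/((-3 - 5) - 19) - 320 = 1/(-8 - 19) - 320 = 1/(-27) - 320 = -1/27 - 320 = -8641/27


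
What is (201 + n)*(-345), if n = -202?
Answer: 345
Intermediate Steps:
(201 + n)*(-345) = (201 - 202)*(-345) = -1*(-345) = 345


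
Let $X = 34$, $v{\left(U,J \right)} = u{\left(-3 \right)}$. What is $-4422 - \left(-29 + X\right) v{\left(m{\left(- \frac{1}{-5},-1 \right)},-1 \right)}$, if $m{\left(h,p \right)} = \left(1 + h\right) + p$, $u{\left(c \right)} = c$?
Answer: $-4407$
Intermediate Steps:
$m{\left(h,p \right)} = 1 + h + p$
$v{\left(U,J \right)} = -3$
$-4422 - \left(-29 + X\right) v{\left(m{\left(- \frac{1}{-5},-1 \right)},-1 \right)} = -4422 - \left(-29 + 34\right) \left(-3\right) = -4422 - 5 \left(-3\right) = -4422 - -15 = -4422 + 15 = -4407$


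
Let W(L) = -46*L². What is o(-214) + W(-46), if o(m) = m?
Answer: -97550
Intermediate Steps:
o(-214) + W(-46) = -214 - 46*(-46)² = -214 - 46*2116 = -214 - 97336 = -97550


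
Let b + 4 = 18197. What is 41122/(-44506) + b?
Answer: 404828268/22253 ≈ 18192.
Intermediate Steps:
b = 18193 (b = -4 + 18197 = 18193)
41122/(-44506) + b = 41122/(-44506) + 18193 = 41122*(-1/44506) + 18193 = -20561/22253 + 18193 = 404828268/22253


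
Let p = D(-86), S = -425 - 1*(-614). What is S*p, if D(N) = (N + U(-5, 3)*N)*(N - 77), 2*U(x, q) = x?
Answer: -3974103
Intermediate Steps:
U(x, q) = x/2
S = 189 (S = -425 + 614 = 189)
D(N) = -3*N*(-77 + N)/2 (D(N) = (N + ((½)*(-5))*N)*(N - 77) = (N - 5*N/2)*(-77 + N) = (-3*N/2)*(-77 + N) = -3*N*(-77 + N)/2)
p = -21027 (p = (3/2)*(-86)*(77 - 1*(-86)) = (3/2)*(-86)*(77 + 86) = (3/2)*(-86)*163 = -21027)
S*p = 189*(-21027) = -3974103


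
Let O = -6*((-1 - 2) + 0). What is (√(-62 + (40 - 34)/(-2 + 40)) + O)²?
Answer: 4981/19 + 180*I*√893/19 ≈ 262.16 + 283.1*I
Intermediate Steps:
O = 18 (O = -6*(-3 + 0) = -6*(-3) = 18)
(√(-62 + (40 - 34)/(-2 + 40)) + O)² = (√(-62 + (40 - 34)/(-2 + 40)) + 18)² = (√(-62 + 6/38) + 18)² = (√(-62 + 6*(1/38)) + 18)² = (√(-62 + 3/19) + 18)² = (√(-1175/19) + 18)² = (5*I*√893/19 + 18)² = (18 + 5*I*√893/19)²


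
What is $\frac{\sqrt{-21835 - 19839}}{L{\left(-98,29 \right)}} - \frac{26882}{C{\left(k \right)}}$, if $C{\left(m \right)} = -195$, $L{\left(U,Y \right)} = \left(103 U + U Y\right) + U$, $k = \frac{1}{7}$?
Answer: $\frac{26882}{195} - \frac{i \sqrt{41674}}{13034} \approx 137.86 - 0.015662 i$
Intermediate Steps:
$k = \frac{1}{7} \approx 0.14286$
$L{\left(U,Y \right)} = 104 U + U Y$
$\frac{\sqrt{-21835 - 19839}}{L{\left(-98,29 \right)}} - \frac{26882}{C{\left(k \right)}} = \frac{\sqrt{-21835 - 19839}}{\left(-98\right) \left(104 + 29\right)} - \frac{26882}{-195} = \frac{\sqrt{-41674}}{\left(-98\right) 133} - - \frac{26882}{195} = \frac{i \sqrt{41674}}{-13034} + \frac{26882}{195} = i \sqrt{41674} \left(- \frac{1}{13034}\right) + \frac{26882}{195} = - \frac{i \sqrt{41674}}{13034} + \frac{26882}{195} = \frac{26882}{195} - \frac{i \sqrt{41674}}{13034}$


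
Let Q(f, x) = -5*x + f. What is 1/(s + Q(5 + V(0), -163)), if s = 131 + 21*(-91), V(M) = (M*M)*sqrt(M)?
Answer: -1/960 ≈ -0.0010417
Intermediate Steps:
V(M) = M**(5/2) (V(M) = M**2*sqrt(M) = M**(5/2))
Q(f, x) = f - 5*x
s = -1780 (s = 131 - 1911 = -1780)
1/(s + Q(5 + V(0), -163)) = 1/(-1780 + ((5 + 0**(5/2)) - 5*(-163))) = 1/(-1780 + ((5 + 0) + 815)) = 1/(-1780 + (5 + 815)) = 1/(-1780 + 820) = 1/(-960) = -1/960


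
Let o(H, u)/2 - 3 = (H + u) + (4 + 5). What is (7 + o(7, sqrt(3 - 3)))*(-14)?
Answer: -630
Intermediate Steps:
o(H, u) = 24 + 2*H + 2*u (o(H, u) = 6 + 2*((H + u) + (4 + 5)) = 6 + 2*((H + u) + 9) = 6 + 2*(9 + H + u) = 6 + (18 + 2*H + 2*u) = 24 + 2*H + 2*u)
(7 + o(7, sqrt(3 - 3)))*(-14) = (7 + (24 + 2*7 + 2*sqrt(3 - 3)))*(-14) = (7 + (24 + 14 + 2*sqrt(0)))*(-14) = (7 + (24 + 14 + 2*0))*(-14) = (7 + (24 + 14 + 0))*(-14) = (7 + 38)*(-14) = 45*(-14) = -630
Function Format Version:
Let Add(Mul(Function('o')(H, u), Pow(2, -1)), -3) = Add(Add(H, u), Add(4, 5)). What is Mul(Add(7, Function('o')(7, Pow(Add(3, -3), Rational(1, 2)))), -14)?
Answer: -630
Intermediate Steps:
Function('o')(H, u) = Add(24, Mul(2, H), Mul(2, u)) (Function('o')(H, u) = Add(6, Mul(2, Add(Add(H, u), Add(4, 5)))) = Add(6, Mul(2, Add(Add(H, u), 9))) = Add(6, Mul(2, Add(9, H, u))) = Add(6, Add(18, Mul(2, H), Mul(2, u))) = Add(24, Mul(2, H), Mul(2, u)))
Mul(Add(7, Function('o')(7, Pow(Add(3, -3), Rational(1, 2)))), -14) = Mul(Add(7, Add(24, Mul(2, 7), Mul(2, Pow(Add(3, -3), Rational(1, 2))))), -14) = Mul(Add(7, Add(24, 14, Mul(2, Pow(0, Rational(1, 2))))), -14) = Mul(Add(7, Add(24, 14, Mul(2, 0))), -14) = Mul(Add(7, Add(24, 14, 0)), -14) = Mul(Add(7, 38), -14) = Mul(45, -14) = -630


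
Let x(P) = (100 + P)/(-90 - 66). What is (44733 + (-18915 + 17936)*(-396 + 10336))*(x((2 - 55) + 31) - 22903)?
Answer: 443710742289/2 ≈ 2.2186e+11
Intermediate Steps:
x(P) = -25/39 - P/156 (x(P) = (100 + P)/(-156) = (100 + P)*(-1/156) = -25/39 - P/156)
(44733 + (-18915 + 17936)*(-396 + 10336))*(x((2 - 55) + 31) - 22903) = (44733 + (-18915 + 17936)*(-396 + 10336))*((-25/39 - ((2 - 55) + 31)/156) - 22903) = (44733 - 979*9940)*((-25/39 - (-53 + 31)/156) - 22903) = (44733 - 9731260)*((-25/39 - 1/156*(-22)) - 22903) = -9686527*((-25/39 + 11/78) - 22903) = -9686527*(-½ - 22903) = -9686527*(-45807/2) = 443710742289/2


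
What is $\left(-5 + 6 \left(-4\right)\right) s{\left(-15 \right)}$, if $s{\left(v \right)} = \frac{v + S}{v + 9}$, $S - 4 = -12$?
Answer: $- \frac{667}{6} \approx -111.17$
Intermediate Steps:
$S = -8$ ($S = 4 - 12 = -8$)
$s{\left(v \right)} = \frac{-8 + v}{9 + v}$ ($s{\left(v \right)} = \frac{v - 8}{v + 9} = \frac{-8 + v}{9 + v}$)
$\left(-5 + 6 \left(-4\right)\right) s{\left(-15 \right)} = \left(-5 + 6 \left(-4\right)\right) \frac{-8 - 15}{9 - 15} = \left(-5 - 24\right) \frac{1}{-6} \left(-23\right) = - 29 \left(\left(- \frac{1}{6}\right) \left(-23\right)\right) = \left(-29\right) \frac{23}{6} = - \frac{667}{6}$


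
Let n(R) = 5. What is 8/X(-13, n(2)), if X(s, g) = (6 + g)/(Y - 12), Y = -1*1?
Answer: -104/11 ≈ -9.4545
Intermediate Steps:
Y = -1
X(s, g) = -6/13 - g/13 (X(s, g) = (6 + g)/(-1 - 12) = (6 + g)/(-13) = (6 + g)*(-1/13) = -6/13 - g/13)
8/X(-13, n(2)) = 8/(-6/13 - 1/13*5) = 8/(-6/13 - 5/13) = 8/(-11/13) = 8*(-13/11) = -104/11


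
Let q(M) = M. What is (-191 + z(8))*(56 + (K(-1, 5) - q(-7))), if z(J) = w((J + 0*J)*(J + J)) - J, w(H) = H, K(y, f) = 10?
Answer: -5183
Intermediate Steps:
z(J) = -J + 2*J**2 (z(J) = (J + 0*J)*(J + J) - J = (J + 0)*(2*J) - J = J*(2*J) - J = 2*J**2 - J = -J + 2*J**2)
(-191 + z(8))*(56 + (K(-1, 5) - q(-7))) = (-191 + 8*(-1 + 2*8))*(56 + (10 - 1*(-7))) = (-191 + 8*(-1 + 16))*(56 + (10 + 7)) = (-191 + 8*15)*(56 + 17) = (-191 + 120)*73 = -71*73 = -5183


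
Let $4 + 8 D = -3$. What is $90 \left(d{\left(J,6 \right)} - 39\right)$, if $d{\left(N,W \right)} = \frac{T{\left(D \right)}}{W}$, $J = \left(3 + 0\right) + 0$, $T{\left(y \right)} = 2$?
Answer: $-3480$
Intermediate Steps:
$D = - \frac{7}{8}$ ($D = - \frac{1}{2} + \frac{1}{8} \left(-3\right) = - \frac{1}{2} - \frac{3}{8} = - \frac{7}{8} \approx -0.875$)
$J = 3$ ($J = 3 + 0 = 3$)
$d{\left(N,W \right)} = \frac{2}{W}$
$90 \left(d{\left(J,6 \right)} - 39\right) = 90 \left(\frac{2}{6} - 39\right) = 90 \left(2 \cdot \frac{1}{6} - 39\right) = 90 \left(\frac{1}{3} - 39\right) = 90 \left(- \frac{116}{3}\right) = -3480$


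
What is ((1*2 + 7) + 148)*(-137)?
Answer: -21509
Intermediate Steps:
((1*2 + 7) + 148)*(-137) = ((2 + 7) + 148)*(-137) = (9 + 148)*(-137) = 157*(-137) = -21509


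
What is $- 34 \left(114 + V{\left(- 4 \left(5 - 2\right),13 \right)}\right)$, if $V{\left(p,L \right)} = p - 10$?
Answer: $-3128$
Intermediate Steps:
$V{\left(p,L \right)} = -10 + p$
$- 34 \left(114 + V{\left(- 4 \left(5 - 2\right),13 \right)}\right) = - 34 \left(114 - \left(10 + 4 \left(5 - 2\right)\right)\right) = - 34 \left(114 - 22\right) = \left(-34\right) 92 = -3128$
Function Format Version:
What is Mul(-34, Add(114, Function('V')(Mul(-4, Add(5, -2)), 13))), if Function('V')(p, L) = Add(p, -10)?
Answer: -3128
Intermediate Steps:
Function('V')(p, L) = Add(-10, p)
Mul(-34, Add(114, Function('V')(Mul(-4, Add(5, -2)), 13))) = Mul(-34, Add(114, Add(-10, Mul(-4, Add(5, -2))))) = Mul(-34, Add(114, Add(-10, Mul(-4, 3)))) = Mul(-34, Add(114, Add(-10, -12))) = Mul(-34, Add(114, -22)) = Mul(-34, 92) = -3128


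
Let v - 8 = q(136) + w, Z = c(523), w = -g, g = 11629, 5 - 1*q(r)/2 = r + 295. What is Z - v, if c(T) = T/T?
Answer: 12474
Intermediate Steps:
q(r) = -580 - 2*r (q(r) = 10 - 2*(r + 295) = 10 - 2*(295 + r) = 10 + (-590 - 2*r) = -580 - 2*r)
c(T) = 1
w = -11629 (w = -1*11629 = -11629)
Z = 1
v = -12473 (v = 8 + ((-580 - 2*136) - 11629) = 8 + ((-580 - 272) - 11629) = 8 + (-852 - 11629) = 8 - 12481 = -12473)
Z - v = 1 - 1*(-12473) = 1 + 12473 = 12474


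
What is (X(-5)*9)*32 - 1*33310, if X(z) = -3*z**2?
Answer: -54910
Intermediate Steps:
(X(-5)*9)*32 - 1*33310 = (-3*(-5)**2*9)*32 - 1*33310 = (-3*25*9)*32 - 33310 = -75*9*32 - 33310 = -675*32 - 33310 = -21600 - 33310 = -54910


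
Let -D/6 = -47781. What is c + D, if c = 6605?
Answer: 293291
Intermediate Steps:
D = 286686 (D = -6*(-47781) = 286686)
c + D = 6605 + 286686 = 293291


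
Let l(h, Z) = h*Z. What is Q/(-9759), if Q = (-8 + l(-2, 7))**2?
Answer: -484/9759 ≈ -0.049595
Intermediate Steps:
l(h, Z) = Z*h
Q = 484 (Q = (-8 + 7*(-2))**2 = (-8 - 14)**2 = (-22)**2 = 484)
Q/(-9759) = 484/(-9759) = 484*(-1/9759) = -484/9759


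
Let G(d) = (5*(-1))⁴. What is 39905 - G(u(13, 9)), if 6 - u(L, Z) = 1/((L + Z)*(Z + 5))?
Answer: 39280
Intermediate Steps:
u(L, Z) = 6 - 1/((5 + Z)*(L + Z)) (u(L, Z) = 6 - 1/((L + Z)*(Z + 5)) = 6 - 1/((L + Z)*(5 + Z)) = 6 - 1/((5 + Z)*(L + Z)))
G(d) = 625 (G(d) = (-5)⁴ = 625)
39905 - G(u(13, 9)) = 39905 - 1*625 = 39905 - 625 = 39280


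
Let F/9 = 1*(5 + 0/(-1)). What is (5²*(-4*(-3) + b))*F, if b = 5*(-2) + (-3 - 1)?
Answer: -2250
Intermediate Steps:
b = -14 (b = -10 - 4 = -14)
F = 45 (F = 9*(1*(5 + 0/(-1))) = 9*(1*(5 + 0*(-1))) = 9*(1*(5 + 0)) = 9*(1*5) = 9*5 = 45)
(5²*(-4*(-3) + b))*F = (5²*(-4*(-3) - 14))*45 = (25*(12 - 14))*45 = (25*(-2))*45 = -50*45 = -2250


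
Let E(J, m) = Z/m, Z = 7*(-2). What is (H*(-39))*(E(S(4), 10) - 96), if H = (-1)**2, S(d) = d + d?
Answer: 18993/5 ≈ 3798.6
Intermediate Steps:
S(d) = 2*d
Z = -14
E(J, m) = -14/m
H = 1
(H*(-39))*(E(S(4), 10) - 96) = (1*(-39))*(-14/10 - 96) = -39*(-14*1/10 - 96) = -39*(-7/5 - 96) = -39*(-487/5) = 18993/5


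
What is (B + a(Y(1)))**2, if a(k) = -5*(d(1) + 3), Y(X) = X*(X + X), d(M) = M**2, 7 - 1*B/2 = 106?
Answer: 47524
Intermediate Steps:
B = -198 (B = 14 - 2*106 = 14 - 212 = -198)
Y(X) = 2*X**2 (Y(X) = X*(2*X) = 2*X**2)
a(k) = -20 (a(k) = -5*(1**2 + 3) = -5*(1 + 3) = -5*4 = -20)
(B + a(Y(1)))**2 = (-198 - 20)**2 = (-218)**2 = 47524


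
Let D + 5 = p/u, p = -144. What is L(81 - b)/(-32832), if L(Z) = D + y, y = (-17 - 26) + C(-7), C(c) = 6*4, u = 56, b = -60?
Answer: 31/38304 ≈ 0.00080931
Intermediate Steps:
D = -53/7 (D = -5 - 144/56 = -5 - 144*1/56 = -5 - 18/7 = -53/7 ≈ -7.5714)
C(c) = 24
y = -19 (y = (-17 - 26) + 24 = -43 + 24 = -19)
L(Z) = -186/7 (L(Z) = -53/7 - 19 = -186/7)
L(81 - b)/(-32832) = -186/7/(-32832) = -186/7*(-1/32832) = 31/38304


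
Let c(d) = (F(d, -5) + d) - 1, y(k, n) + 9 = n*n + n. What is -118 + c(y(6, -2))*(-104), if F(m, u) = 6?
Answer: 90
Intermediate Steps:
y(k, n) = -9 + n + n**2 (y(k, n) = -9 + (n*n + n) = -9 + (n**2 + n) = -9 + (n + n**2) = -9 + n + n**2)
c(d) = 5 + d (c(d) = (6 + d) - 1 = 5 + d)
-118 + c(y(6, -2))*(-104) = -118 + (5 + (-9 - 2 + (-2)**2))*(-104) = -118 + (5 + (-9 - 2 + 4))*(-104) = -118 + (5 - 7)*(-104) = -118 - 2*(-104) = -118 + 208 = 90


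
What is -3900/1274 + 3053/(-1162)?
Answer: -46271/8134 ≈ -5.6886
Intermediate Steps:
-3900/1274 + 3053/(-1162) = -3900*1/1274 + 3053*(-1/1162) = -150/49 - 3053/1162 = -46271/8134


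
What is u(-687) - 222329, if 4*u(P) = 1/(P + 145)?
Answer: -482009273/2168 ≈ -2.2233e+5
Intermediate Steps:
u(P) = 1/(4*(145 + P)) (u(P) = 1/(4*(P + 145)) = 1/(4*(145 + P)))
u(-687) - 222329 = 1/(4*(145 - 687)) - 222329 = (¼)/(-542) - 222329 = (¼)*(-1/542) - 222329 = -1/2168 - 222329 = -482009273/2168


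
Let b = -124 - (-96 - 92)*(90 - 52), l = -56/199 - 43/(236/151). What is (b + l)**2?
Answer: 107834709683149849/2205617296 ≈ 4.8891e+7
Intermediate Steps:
l = -1305323/46964 (l = -56*1/199 - 43/(236*(1/151)) = -56/199 - 43/236/151 = -56/199 - 43*151/236 = -56/199 - 6493/236 = -1305323/46964 ≈ -27.794)
b = 7020 (b = -124 - (-188)*38 = -124 - 1*(-7144) = -124 + 7144 = 7020)
(b + l)**2 = (7020 - 1305323/46964)**2 = (328381957/46964)**2 = 107834709683149849/2205617296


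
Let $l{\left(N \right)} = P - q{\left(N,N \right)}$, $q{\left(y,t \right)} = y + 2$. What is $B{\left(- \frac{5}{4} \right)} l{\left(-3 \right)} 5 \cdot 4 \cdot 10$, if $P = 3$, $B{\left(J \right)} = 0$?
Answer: $0$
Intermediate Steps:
$q{\left(y,t \right)} = 2 + y$
$l{\left(N \right)} = 1 - N$ ($l{\left(N \right)} = 3 - \left(2 + N\right) = 1 - N$)
$B{\left(- \frac{5}{4} \right)} l{\left(-3 \right)} 5 \cdot 4 \cdot 10 = 0 \left(1 - -3\right) 5 \cdot 4 \cdot 10 = 0 \left(1 + 3\right) 5 \cdot 4 \cdot 10 = 0 \cdot 4 \cdot 5 \cdot 4 \cdot 10 = 0 \cdot 5 \cdot 4 \cdot 10 = 0 \cdot 4 \cdot 10 = 0 \cdot 10 = 0$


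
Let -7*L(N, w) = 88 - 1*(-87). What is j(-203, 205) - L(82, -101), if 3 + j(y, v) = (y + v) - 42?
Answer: -18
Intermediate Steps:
j(y, v) = -45 + v + y (j(y, v) = -3 + ((y + v) - 42) = -3 + ((v + y) - 42) = -3 + (-42 + v + y) = -45 + v + y)
L(N, w) = -25 (L(N, w) = -(88 - 1*(-87))/7 = -(88 + 87)/7 = -⅐*175 = -25)
j(-203, 205) - L(82, -101) = (-45 + 205 - 203) - 1*(-25) = -43 + 25 = -18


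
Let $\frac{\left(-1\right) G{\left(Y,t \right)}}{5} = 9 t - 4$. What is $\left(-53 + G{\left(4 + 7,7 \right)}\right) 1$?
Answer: $-348$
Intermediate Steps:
$G{\left(Y,t \right)} = 20 - 45 t$ ($G{\left(Y,t \right)} = - 5 \left(9 t - 4\right) = - 5 \left(-4 + 9 t\right) = 20 - 45 t$)
$\left(-53 + G{\left(4 + 7,7 \right)}\right) 1 = \left(-53 + \left(20 - 315\right)\right) 1 = \left(-53 - 295\right) 1 = \left(-348\right) 1 = -348$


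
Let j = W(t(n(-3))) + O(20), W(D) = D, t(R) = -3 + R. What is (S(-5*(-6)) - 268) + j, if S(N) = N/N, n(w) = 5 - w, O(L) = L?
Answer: -242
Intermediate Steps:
j = 25 (j = (-3 + (5 - 1*(-3))) + 20 = (-3 + (5 + 3)) + 20 = (-3 + 8) + 20 = 5 + 20 = 25)
S(N) = 1
(S(-5*(-6)) - 268) + j = (1 - 268) + 25 = -267 + 25 = -242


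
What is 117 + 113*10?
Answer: 1247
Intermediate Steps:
117 + 113*10 = 117 + 1130 = 1247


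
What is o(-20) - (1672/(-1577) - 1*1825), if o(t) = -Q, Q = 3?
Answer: 151314/83 ≈ 1823.1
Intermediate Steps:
o(t) = -3 (o(t) = -1*3 = -3)
o(-20) - (1672/(-1577) - 1*1825) = -3 - (1672/(-1577) - 1*1825) = -3 - (1672*(-1/1577) - 1825) = -3 - (-88/83 - 1825) = -3 - 1*(-151563/83) = -3 + 151563/83 = 151314/83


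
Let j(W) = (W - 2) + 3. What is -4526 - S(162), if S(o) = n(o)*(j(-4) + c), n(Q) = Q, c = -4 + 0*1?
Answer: -3392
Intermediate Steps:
j(W) = 1 + W (j(W) = (-2 + W) + 3 = 1 + W)
c = -4 (c = -4 + 0 = -4)
S(o) = -7*o (S(o) = o*((1 - 4) - 4) = o*(-3 - 4) = o*(-7) = -7*o)
-4526 - S(162) = -4526 - (-7)*162 = -4526 - 1*(-1134) = -4526 + 1134 = -3392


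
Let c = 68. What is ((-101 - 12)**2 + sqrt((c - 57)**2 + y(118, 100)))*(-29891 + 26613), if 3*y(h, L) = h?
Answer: -41856782 - 3278*sqrt(1443)/3 ≈ -4.1898e+7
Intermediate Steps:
y(h, L) = h/3
((-101 - 12)**2 + sqrt((c - 57)**2 + y(118, 100)))*(-29891 + 26613) = ((-101 - 12)**2 + sqrt((68 - 57)**2 + (1/3)*118))*(-29891 + 26613) = ((-113)**2 + sqrt(11**2 + 118/3))*(-3278) = (12769 + sqrt(121 + 118/3))*(-3278) = (12769 + sqrt(481/3))*(-3278) = (12769 + sqrt(1443)/3)*(-3278) = -41856782 - 3278*sqrt(1443)/3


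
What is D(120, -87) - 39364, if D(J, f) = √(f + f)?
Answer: -39364 + I*√174 ≈ -39364.0 + 13.191*I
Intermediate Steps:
D(J, f) = √2*√f (D(J, f) = √(2*f) = √2*√f)
D(120, -87) - 39364 = √2*√(-87) - 39364 = √2*(I*√87) - 39364 = I*√174 - 39364 = -39364 + I*√174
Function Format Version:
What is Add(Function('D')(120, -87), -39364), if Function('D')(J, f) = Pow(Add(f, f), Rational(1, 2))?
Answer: Add(-39364, Mul(I, Pow(174, Rational(1, 2)))) ≈ Add(-39364., Mul(13.191, I))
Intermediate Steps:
Function('D')(J, f) = Mul(Pow(2, Rational(1, 2)), Pow(f, Rational(1, 2))) (Function('D')(J, f) = Pow(Mul(2, f), Rational(1, 2)) = Mul(Pow(2, Rational(1, 2)), Pow(f, Rational(1, 2))))
Add(Function('D')(120, -87), -39364) = Add(Mul(Pow(2, Rational(1, 2)), Pow(-87, Rational(1, 2))), -39364) = Add(Mul(Pow(2, Rational(1, 2)), Mul(I, Pow(87, Rational(1, 2)))), -39364) = Add(Mul(I, Pow(174, Rational(1, 2))), -39364) = Add(-39364, Mul(I, Pow(174, Rational(1, 2))))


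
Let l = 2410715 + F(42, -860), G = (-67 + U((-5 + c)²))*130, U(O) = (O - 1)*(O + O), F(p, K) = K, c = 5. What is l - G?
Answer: 2418565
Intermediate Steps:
U(O) = 2*O*(-1 + O) (U(O) = (-1 + O)*(2*O) = 2*O*(-1 + O))
G = -8710 (G = (-67 + 2*(-5 + 5)²*(-1 + (-5 + 5)²))*130 = (-67 + 2*0²*(-1 + 0²))*130 = (-67 + 2*0*(-1 + 0))*130 = (-67 + 2*0*(-1))*130 = (-67 + 0)*130 = -67*130 = -8710)
l = 2409855 (l = 2410715 - 860 = 2409855)
l - G = 2409855 - 1*(-8710) = 2409855 + 8710 = 2418565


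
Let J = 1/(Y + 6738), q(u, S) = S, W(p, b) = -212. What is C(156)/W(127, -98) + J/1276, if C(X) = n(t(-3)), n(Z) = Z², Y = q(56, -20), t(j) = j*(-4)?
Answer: -308597995/454324904 ≈ -0.67924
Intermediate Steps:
t(j) = -4*j
Y = -20
C(X) = 144 (C(X) = (-4*(-3))² = 12² = 144)
J = 1/6718 (J = 1/(-20 + 6738) = 1/6718 ≈ 0.00014885)
C(156)/W(127, -98) + J/1276 = 144/(-212) + (1/6718)/1276 = 144*(-1/212) + (1/6718)*(1/1276) = -36/53 + 1/8572168 = -308597995/454324904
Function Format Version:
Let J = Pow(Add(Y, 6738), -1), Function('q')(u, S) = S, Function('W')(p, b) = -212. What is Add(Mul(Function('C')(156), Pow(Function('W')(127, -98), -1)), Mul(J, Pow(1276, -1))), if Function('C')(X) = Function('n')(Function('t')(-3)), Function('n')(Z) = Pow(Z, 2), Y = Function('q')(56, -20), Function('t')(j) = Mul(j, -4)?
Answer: Rational(-308597995, 454324904) ≈ -0.67924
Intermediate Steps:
Function('t')(j) = Mul(-4, j)
Y = -20
Function('C')(X) = 144 (Function('C')(X) = Pow(Mul(-4, -3), 2) = Pow(12, 2) = 144)
J = Rational(1, 6718) (J = Pow(Add(-20, 6738), -1) = Pow(6718, -1) = Rational(1, 6718) ≈ 0.00014885)
Add(Mul(Function('C')(156), Pow(Function('W')(127, -98), -1)), Mul(J, Pow(1276, -1))) = Add(Mul(144, Pow(-212, -1)), Mul(Rational(1, 6718), Pow(1276, -1))) = Add(Mul(144, Rational(-1, 212)), Mul(Rational(1, 6718), Rational(1, 1276))) = Add(Rational(-36, 53), Rational(1, 8572168)) = Rational(-308597995, 454324904)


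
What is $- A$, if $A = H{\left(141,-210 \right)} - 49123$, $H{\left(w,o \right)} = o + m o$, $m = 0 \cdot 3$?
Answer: $49333$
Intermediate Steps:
$m = 0$
$H{\left(w,o \right)} = o$ ($H{\left(w,o \right)} = o + 0 o = o + 0 = o$)
$A = -49333$ ($A = -210 - 49123 = -49333$)
$- A = \left(-1\right) \left(-49333\right) = 49333$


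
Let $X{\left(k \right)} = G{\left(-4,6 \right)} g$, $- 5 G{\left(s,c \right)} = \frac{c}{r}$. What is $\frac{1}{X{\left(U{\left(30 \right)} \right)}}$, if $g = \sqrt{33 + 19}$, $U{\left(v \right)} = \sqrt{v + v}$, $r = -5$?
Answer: $\frac{25 \sqrt{13}}{156} \approx 0.57781$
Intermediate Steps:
$G{\left(s,c \right)} = \frac{c}{25}$ ($G{\left(s,c \right)} = - \frac{c \frac{1}{-5}}{5} = - \frac{c \left(- \frac{1}{5}\right)}{5} = - \frac{\left(- \frac{1}{5}\right) c}{5} = \frac{c}{25}$)
$U{\left(v \right)} = \sqrt{2} \sqrt{v}$ ($U{\left(v \right)} = \sqrt{2 v} = \sqrt{2} \sqrt{v}$)
$g = 2 \sqrt{13}$ ($g = \sqrt{52} = 2 \sqrt{13} \approx 7.2111$)
$X{\left(k \right)} = \frac{12 \sqrt{13}}{25}$ ($X{\left(k \right)} = \frac{1}{25} \cdot 6 \cdot 2 \sqrt{13} = \frac{6 \cdot 2 \sqrt{13}}{25} = \frac{12 \sqrt{13}}{25}$)
$\frac{1}{X{\left(U{\left(30 \right)} \right)}} = \frac{1}{\frac{12}{25} \sqrt{13}} = \frac{25 \sqrt{13}}{156}$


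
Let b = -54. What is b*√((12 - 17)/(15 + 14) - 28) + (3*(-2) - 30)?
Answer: -36 - 54*I*√23693/29 ≈ -36.0 - 286.62*I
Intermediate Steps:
b*√((12 - 17)/(15 + 14) - 28) + (3*(-2) - 30) = -54*√((12 - 17)/(15 + 14) - 28) + (3*(-2) - 30) = -54*√(-5/29 - 28) + (-6 - 30) = -54*√(-5*1/29 - 28) - 36 = -54*√(-5/29 - 28) - 36 = -54*I*√23693/29 - 36 = -36 - 54*I*√23693/29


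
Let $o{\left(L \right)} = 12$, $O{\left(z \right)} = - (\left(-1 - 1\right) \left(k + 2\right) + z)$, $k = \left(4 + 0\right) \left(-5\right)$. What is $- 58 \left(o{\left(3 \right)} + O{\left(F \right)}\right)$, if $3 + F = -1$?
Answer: $1160$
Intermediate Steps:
$F = -4$ ($F = -3 - 1 = -4$)
$k = -20$ ($k = 4 \left(-5\right) = -20$)
$O{\left(z \right)} = -36 - z$ ($O{\left(z \right)} = - (\left(-1 - 1\right) \left(-20 + 2\right) + z) = - (\left(-2\right) \left(-18\right) + z) = - (36 + z) = -36 - z$)
$- 58 \left(o{\left(3 \right)} + O{\left(F \right)}\right) = - 58 \left(12 - 32\right) = \left(-58\right) \left(-20\right) = 1160$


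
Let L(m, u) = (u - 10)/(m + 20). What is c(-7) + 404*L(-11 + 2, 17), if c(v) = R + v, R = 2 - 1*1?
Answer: 2762/11 ≈ 251.09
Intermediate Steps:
R = 1 (R = 2 - 1 = 1)
L(m, u) = (-10 + u)/(20 + m)
c(v) = 1 + v
c(-7) + 404*L(-11 + 2, 17) = (1 - 7) + 404*((-10 + 17)/(20 + (-11 + 2))) = -6 + 404*(7/(20 - 9)) = -6 + 404*(7/11) = -6 + 2828/11 = 2762/11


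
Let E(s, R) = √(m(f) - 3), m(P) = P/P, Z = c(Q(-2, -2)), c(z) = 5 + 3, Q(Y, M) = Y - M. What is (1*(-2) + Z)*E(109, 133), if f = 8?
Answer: 6*I*√2 ≈ 8.4853*I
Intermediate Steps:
c(z) = 8
Z = 8
m(P) = 1
E(s, R) = I*√2 (E(s, R) = √(1 - 3) = √(-2) = I*√2)
(1*(-2) + Z)*E(109, 133) = (1*(-2) + 8)*(I*√2) = (-2 + 8)*(I*√2) = 6*(I*√2) = 6*I*√2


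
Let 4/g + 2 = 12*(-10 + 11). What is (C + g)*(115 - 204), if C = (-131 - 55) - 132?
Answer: 141332/5 ≈ 28266.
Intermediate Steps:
g = 2/5 (g = 4/(-2 + 12*(-10 + 11)) = 4/(-2 + 12*1) = 4/(-2 + 12) = 4/10 = 4*(1/10) = 2/5 ≈ 0.40000)
C = -318 (C = -186 - 132 = -318)
(C + g)*(115 - 204) = (-318 + 2/5)*(115 - 204) = -1588/5*(-89) = 141332/5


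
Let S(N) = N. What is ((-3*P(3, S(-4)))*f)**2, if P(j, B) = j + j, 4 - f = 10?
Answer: 11664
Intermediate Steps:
f = -6 (f = 4 - 1*10 = 4 - 10 = -6)
P(j, B) = 2*j
((-3*P(3, S(-4)))*f)**2 = (-6*3*(-6))**2 = (-3*6*(-6))**2 = (-18*(-6))**2 = 108**2 = 11664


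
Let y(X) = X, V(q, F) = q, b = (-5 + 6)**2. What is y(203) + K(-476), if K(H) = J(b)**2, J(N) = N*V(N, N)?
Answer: 204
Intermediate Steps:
b = 1 (b = 1**2 = 1)
J(N) = N**2 (J(N) = N*N = N**2)
K(H) = 1 (K(H) = (1**2)**2 = 1**2 = 1)
y(203) + K(-476) = 203 + 1 = 204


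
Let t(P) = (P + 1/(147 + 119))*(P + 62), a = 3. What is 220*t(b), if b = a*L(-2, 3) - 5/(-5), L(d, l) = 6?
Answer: 45040050/133 ≈ 3.3865e+5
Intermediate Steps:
b = 19 (b = 3*6 - 5/(-5) = 18 - 5*(-1/5) = 18 + 1 = 19)
t(P) = (62 + P)*(1/266 + P) (t(P) = (P + 1/266)*(62 + P) = (1/266 + P)*(62 + P) = (62 + P)*(1/266 + P))
220*t(b) = 220*(31/133 + 19**2 + (16493/266)*19) = 220*(31/133 + 361 + 16493/14) = 220*(409455/266) = 45040050/133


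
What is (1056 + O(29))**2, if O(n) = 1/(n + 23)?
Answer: 3015437569/2704 ≈ 1.1152e+6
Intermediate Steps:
O(n) = 1/(23 + n)
(1056 + O(29))**2 = (1056 + 1/(23 + 29))**2 = (1056 + 1/52)**2 = (54913/52)**2 = 3015437569/2704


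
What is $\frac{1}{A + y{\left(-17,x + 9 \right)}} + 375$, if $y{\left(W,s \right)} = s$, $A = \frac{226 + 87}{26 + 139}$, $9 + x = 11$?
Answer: $\frac{798165}{2128} \approx 375.08$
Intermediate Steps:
$x = 2$ ($x = -9 + 11 = 2$)
$A = \frac{313}{165} \approx 1.897$
$\frac{1}{A + y{\left(-17,x + 9 \right)}} + 375 = \frac{1}{\frac{313}{165} + \left(2 + 9\right)} + 375 = \frac{1}{\frac{313}{165} + 11} + 375 = \frac{1}{\frac{2128}{165}} + 375 = \frac{165}{2128} + 375 = \frac{798165}{2128}$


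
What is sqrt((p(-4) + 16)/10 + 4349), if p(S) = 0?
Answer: 3*sqrt(12085)/5 ≈ 65.959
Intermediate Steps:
sqrt((p(-4) + 16)/10 + 4349) = sqrt((0 + 16)/10 + 4349) = sqrt((1/10)*16 + 4349) = sqrt(8/5 + 4349) = sqrt(21753/5) = 3*sqrt(12085)/5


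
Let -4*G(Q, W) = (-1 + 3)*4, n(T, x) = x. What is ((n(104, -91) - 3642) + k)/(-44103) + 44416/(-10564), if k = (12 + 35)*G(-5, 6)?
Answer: -479612605/116476023 ≈ -4.1177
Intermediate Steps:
G(Q, W) = -2 (G(Q, W) = -(-1 + 3)*4/4 = -4/2 = -¼*8 = -2)
k = -94 (k = (12 + 35)*(-2) = 47*(-2) = -94)
((n(104, -91) - 3642) + k)/(-44103) + 44416/(-10564) = ((-91 - 3642) - 94)/(-44103) + 44416/(-10564) = (-3733 - 94)*(-1/44103) + 44416*(-1/10564) = -3827*(-1/44103) - 11104/2641 = 3827/44103 - 11104/2641 = -479612605/116476023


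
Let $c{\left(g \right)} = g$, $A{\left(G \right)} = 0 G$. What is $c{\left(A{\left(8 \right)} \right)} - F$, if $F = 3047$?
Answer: $-3047$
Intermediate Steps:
$A{\left(G \right)} = 0$
$c{\left(A{\left(8 \right)} \right)} - F = 0 - 3047 = -3047$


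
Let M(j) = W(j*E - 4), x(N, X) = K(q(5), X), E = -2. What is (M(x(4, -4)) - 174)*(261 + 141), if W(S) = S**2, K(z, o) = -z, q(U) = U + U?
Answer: 32964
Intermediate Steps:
q(U) = 2*U
x(N, X) = -10 (x(N, X) = -2*5 = -1*10 = -10)
M(j) = (-4 - 2*j)**2 (M(j) = (j*(-2) - 4)**2 = (-2*j - 4)**2 = (-4 - 2*j)**2)
(M(x(4, -4)) - 174)*(261 + 141) = (4*(2 - 10)**2 - 174)*(261 + 141) = (4*(-8)**2 - 174)*402 = (4*64 - 174)*402 = (256 - 174)*402 = 82*402 = 32964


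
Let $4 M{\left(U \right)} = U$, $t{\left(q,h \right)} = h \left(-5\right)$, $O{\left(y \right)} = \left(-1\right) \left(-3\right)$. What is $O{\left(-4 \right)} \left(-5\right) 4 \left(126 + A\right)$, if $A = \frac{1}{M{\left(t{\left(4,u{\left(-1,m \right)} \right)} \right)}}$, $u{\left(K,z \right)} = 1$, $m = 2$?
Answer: $-7512$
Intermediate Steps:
$O{\left(y \right)} = 3$
$t{\left(q,h \right)} = - 5 h$
$M{\left(U \right)} = \frac{U}{4}$
$A = - \frac{4}{5}$ ($A = \frac{1}{\frac{1}{4} \left(\left(-5\right) 1\right)} = \frac{1}{\frac{1}{4} \left(-5\right)} = \frac{1}{- \frac{5}{4}} = - \frac{4}{5} \approx -0.8$)
$O{\left(-4 \right)} \left(-5\right) 4 \left(126 + A\right) = 3 \left(-5\right) 4 \left(126 - \frac{4}{5}\right) = \left(-15\right) 4 \cdot \frac{626}{5} = \left(-60\right) \frac{626}{5} = -7512$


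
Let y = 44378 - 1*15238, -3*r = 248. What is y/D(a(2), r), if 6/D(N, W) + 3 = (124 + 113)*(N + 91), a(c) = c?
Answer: 107031220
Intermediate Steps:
r = -248/3 (r = -1/3*248 = -248/3 ≈ -82.667)
D(N, W) = 6/(21564 + 237*N) (D(N, W) = 6/(-3 + (124 + 113)*(N + 91)) = 6/(-3 + 237*(91 + N)) = 6/(-3 + (21567 + 237*N)) = 6/(21564 + 237*N))
y = 29140 (y = 44378 - 15238 = 29140)
y/D(a(2), r) = 29140/((2/(7188 + 79*2))) = 29140/((2/(7188 + 158))) = 29140/((2/7346)) = 29140/((2*(1/7346))) = 29140/(1/3673) = 29140*3673 = 107031220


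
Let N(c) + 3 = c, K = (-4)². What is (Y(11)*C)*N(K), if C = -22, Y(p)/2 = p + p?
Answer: -12584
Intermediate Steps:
Y(p) = 4*p (Y(p) = 2*(p + p) = 2*(2*p) = 4*p)
K = 16
N(c) = -3 + c
(Y(11)*C)*N(K) = ((4*11)*(-22))*(-3 + 16) = (44*(-22))*13 = -968*13 = -12584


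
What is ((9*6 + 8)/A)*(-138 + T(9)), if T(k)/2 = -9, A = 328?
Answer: -1209/41 ≈ -29.488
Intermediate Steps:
T(k) = -18 (T(k) = 2*(-9) = -18)
((9*6 + 8)/A)*(-138 + T(9)) = ((9*6 + 8)/328)*(-138 - 18) = ((54 + 8)*(1/328))*(-156) = (62*(1/328))*(-156) = (31/164)*(-156) = -1209/41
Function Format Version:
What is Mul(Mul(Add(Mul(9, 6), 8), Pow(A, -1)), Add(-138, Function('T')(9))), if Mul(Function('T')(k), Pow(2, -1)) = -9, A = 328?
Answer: Rational(-1209, 41) ≈ -29.488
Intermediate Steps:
Function('T')(k) = -18 (Function('T')(k) = Mul(2, -9) = -18)
Mul(Mul(Add(Mul(9, 6), 8), Pow(A, -1)), Add(-138, Function('T')(9))) = Mul(Mul(Add(Mul(9, 6), 8), Pow(328, -1)), Add(-138, -18)) = Mul(Mul(Add(54, 8), Rational(1, 328)), -156) = Mul(Mul(62, Rational(1, 328)), -156) = Mul(Rational(31, 164), -156) = Rational(-1209, 41)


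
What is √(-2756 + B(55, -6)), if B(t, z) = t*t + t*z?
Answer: I*√61 ≈ 7.8102*I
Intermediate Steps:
B(t, z) = t² + t*z
√(-2756 + B(55, -6)) = √(-2756 + 55*(55 - 6)) = √(-2756 + 55*49) = √(-2756 + 2695) = √(-61) = I*√61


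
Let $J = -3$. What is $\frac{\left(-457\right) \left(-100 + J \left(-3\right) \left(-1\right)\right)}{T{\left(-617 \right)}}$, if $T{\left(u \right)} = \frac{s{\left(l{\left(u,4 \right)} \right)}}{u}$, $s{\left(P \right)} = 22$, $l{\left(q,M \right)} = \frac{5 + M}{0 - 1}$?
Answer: $- \frac{30734621}{22} \approx -1.397 \cdot 10^{6}$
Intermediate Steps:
$l{\left(q,M \right)} = -5 - M$ ($l{\left(q,M \right)} = \frac{5 + M}{-1} = \left(5 + M\right) \left(-1\right) = -5 - M$)
$T{\left(u \right)} = \frac{22}{u}$
$\frac{\left(-457\right) \left(-100 + J \left(-3\right) \left(-1\right)\right)}{T{\left(-617 \right)}} = \frac{\left(-457\right) \left(-100 + \left(-3\right) \left(-3\right) \left(-1\right)\right)}{22 \frac{1}{-617}} = \frac{\left(-457\right) \left(-100 + 9 \left(-1\right)\right)}{22 \left(- \frac{1}{617}\right)} = \frac{\left(-457\right) \left(-100 - 9\right)}{- \frac{22}{617}} = \left(-457\right) \left(-109\right) \left(- \frac{617}{22}\right) = 49813 \left(- \frac{617}{22}\right) = - \frac{30734621}{22}$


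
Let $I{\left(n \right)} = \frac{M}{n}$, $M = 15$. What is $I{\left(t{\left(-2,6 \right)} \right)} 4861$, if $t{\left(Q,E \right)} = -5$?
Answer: $-14583$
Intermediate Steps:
$I{\left(n \right)} = \frac{15}{n}$
$I{\left(t{\left(-2,6 \right)} \right)} 4861 = \frac{15}{-5} \cdot 4861 = 15 \left(- \frac{1}{5}\right) 4861 = \left(-3\right) 4861 = -14583$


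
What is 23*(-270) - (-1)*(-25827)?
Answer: -32037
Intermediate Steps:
23*(-270) - (-1)*(-25827) = -6210 - 1*25827 = -6210 - 25827 = -32037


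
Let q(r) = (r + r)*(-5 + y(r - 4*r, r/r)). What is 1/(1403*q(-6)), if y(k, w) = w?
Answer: 1/67344 ≈ 1.4849e-5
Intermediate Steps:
q(r) = -8*r (q(r) = (r + r)*(-5 + r/r) = (2*r)*(-5 + 1) = (2*r)*(-4) = -8*r)
1/(1403*q(-6)) = 1/(1403*(-8*(-6))) = 1/(1403*48) = 1/67344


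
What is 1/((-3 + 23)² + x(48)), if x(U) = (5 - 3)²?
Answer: 1/404 ≈ 0.0024752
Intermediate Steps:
x(U) = 4 (x(U) = 2² = 4)
1/((-3 + 23)² + x(48)) = 1/((-3 + 23)² + 4) = 1/(20² + 4) = 1/(400 + 4) = 1/404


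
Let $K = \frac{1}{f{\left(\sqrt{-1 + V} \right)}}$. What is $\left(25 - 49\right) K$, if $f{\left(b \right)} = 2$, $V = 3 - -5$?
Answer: $-12$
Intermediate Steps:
$V = 8$ ($V = 3 + 5 = 8$)
$K = \frac{1}{2} \approx 0.5$
$\left(25 - 49\right) K = \left(25 - 49\right) \frac{1}{2} = \left(-24\right) \frac{1}{2} = -12$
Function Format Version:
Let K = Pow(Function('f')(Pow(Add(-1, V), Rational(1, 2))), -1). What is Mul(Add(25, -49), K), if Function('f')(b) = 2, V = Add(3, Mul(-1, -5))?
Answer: -12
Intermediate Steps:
V = 8 (V = Add(3, 5) = 8)
K = Rational(1, 2) (K = Pow(2, -1) = Rational(1, 2) ≈ 0.50000)
Mul(Add(25, -49), K) = Mul(Add(25, -49), Rational(1, 2)) = Mul(-24, Rational(1, 2)) = -12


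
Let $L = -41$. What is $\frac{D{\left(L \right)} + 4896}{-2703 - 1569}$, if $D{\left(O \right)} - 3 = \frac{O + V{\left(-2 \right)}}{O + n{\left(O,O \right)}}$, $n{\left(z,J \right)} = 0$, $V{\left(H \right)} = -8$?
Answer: $- \frac{50227}{43788} \approx -1.147$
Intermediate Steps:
$D{\left(O \right)} = 3 + \frac{-8 + O}{O}$ ($D{\left(O \right)} = 3 + \frac{O - 8}{O + 0} = 3 + \frac{-8 + O}{O}$)
$\frac{D{\left(L \right)} + 4896}{-2703 - 1569} = \frac{\left(4 - \frac{8}{-41}\right) + 4896}{-2703 - 1569} = \frac{\left(4 - - \frac{8}{41}\right) + 4896}{-4272} = \left(\left(4 + \frac{8}{41}\right) + 4896\right) \left(- \frac{1}{4272}\right) = \left(\frac{172}{41} + 4896\right) \left(- \frac{1}{4272}\right) = \frac{200908}{41} \left(- \frac{1}{4272}\right) = - \frac{50227}{43788}$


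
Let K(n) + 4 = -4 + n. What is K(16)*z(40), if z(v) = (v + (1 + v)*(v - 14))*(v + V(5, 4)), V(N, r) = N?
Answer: 398160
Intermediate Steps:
K(n) = -8 + n (K(n) = -4 + (-4 + n) = -8 + n)
z(v) = (5 + v)*(v + (1 + v)*(-14 + v)) (z(v) = (v + (1 + v)*(v - 14))*(v + 5) = (v + (1 + v)*(-14 + v))*(5 + v) = (5 + v)*(v + (1 + v)*(-14 + v)))
K(16)*z(40) = (-8 + 16)*(-70 + 40**3 - 74*40 - 7*40**2) = 8*(-70 + 64000 - 2960 - 7*1600) = 8*(-70 + 64000 - 2960 - 11200) = 8*49770 = 398160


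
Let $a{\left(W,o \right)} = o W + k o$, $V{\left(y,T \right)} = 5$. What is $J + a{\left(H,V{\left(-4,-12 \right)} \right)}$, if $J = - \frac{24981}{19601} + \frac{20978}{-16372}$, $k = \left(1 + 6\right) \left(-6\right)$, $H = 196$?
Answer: $\frac{123139325865}{160453786} \approx 767.44$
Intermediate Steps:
$k = -42$ ($k = 7 \left(-6\right) = -42$)
$a{\left(W,o \right)} = - 42 o + W o$ ($a{\left(W,o \right)} = o W - 42 o = W o - 42 o = - 42 o + W o$)
$J = - \frac{410089355}{160453786}$ ($J = \left(-24981\right) \frac{1}{19601} + 20978 \left(- \frac{1}{16372}\right) = - \frac{24981}{19601} - \frac{10489}{8186} = - \frac{410089355}{160453786} \approx -2.5558$)
$J + a{\left(H,V{\left(-4,-12 \right)} \right)} = - \frac{410089355}{160453786} + 5 \left(-42 + 196\right) = - \frac{410089355}{160453786} + 5 \cdot 154 = - \frac{410089355}{160453786} + 770 = \frac{123139325865}{160453786}$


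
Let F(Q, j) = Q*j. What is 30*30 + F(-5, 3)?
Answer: 885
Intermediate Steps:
30*30 + F(-5, 3) = 30*30 - 5*3 = 900 - 15 = 885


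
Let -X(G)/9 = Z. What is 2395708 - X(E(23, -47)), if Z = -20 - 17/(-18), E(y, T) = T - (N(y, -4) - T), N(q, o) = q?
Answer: 4791073/2 ≈ 2.3955e+6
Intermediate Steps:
E(y, T) = -y + 2*T (E(y, T) = T - (y - T) = T + (T - y) = -y + 2*T)
Z = -343/18 (Z = -20 - 1/18*(-17) = -20 + 17/18 = -343/18 ≈ -19.056)
X(G) = 343/2 (X(G) = -9*(-343/18) = 343/2)
2395708 - X(E(23, -47)) = 2395708 - 1*343/2 = 2395708 - 343/2 = 4791073/2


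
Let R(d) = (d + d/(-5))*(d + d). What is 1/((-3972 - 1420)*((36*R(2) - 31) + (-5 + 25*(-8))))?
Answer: 5/150976 ≈ 3.3118e-5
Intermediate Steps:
R(d) = 8*d²/5 (R(d) = (d + d*(-⅕))*(2*d) = (d - d/5)*(2*d) = (4*d/5)*(2*d) = 8*d²/5)
1/((-3972 - 1420)*((36*R(2) - 31) + (-5 + 25*(-8)))) = 1/((-3972 - 1420)*((36*((8/5)*2²) - 31) + (-5 + 25*(-8)))) = 1/(-5392*((36*((8/5)*4) - 31) + (-5 - 200))) = 1/(-5392*((36*(32/5) - 31) - 205)) = 1/(-5392*((1152/5 - 31) - 205)) = 1/(-5392*(997/5 - 205)) = 1/(-5392*(-28/5)) = 1/(150976/5) = 5/150976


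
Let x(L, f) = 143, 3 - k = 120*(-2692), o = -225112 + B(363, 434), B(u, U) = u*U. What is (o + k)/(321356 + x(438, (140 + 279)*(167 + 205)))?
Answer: 255473/321499 ≈ 0.79463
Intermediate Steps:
B(u, U) = U*u
o = -67570 (o = -225112 + 434*363 = -225112 + 157542 = -67570)
k = 323043 (k = 3 - 120*(-2692) = 3 - 1*(-323040) = 3 + 323040 = 323043)
(o + k)/(321356 + x(438, (140 + 279)*(167 + 205))) = (-67570 + 323043)/(321356 + 143) = 255473/321499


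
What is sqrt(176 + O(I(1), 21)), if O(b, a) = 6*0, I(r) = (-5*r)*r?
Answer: 4*sqrt(11) ≈ 13.266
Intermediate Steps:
I(r) = -5*r**2
O(b, a) = 0
sqrt(176 + O(I(1), 21)) = sqrt(176 + 0) = sqrt(176) = 4*sqrt(11)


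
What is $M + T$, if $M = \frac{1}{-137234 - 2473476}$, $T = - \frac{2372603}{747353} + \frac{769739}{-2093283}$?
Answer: $- \frac{14468024521484416259}{4084250410180618290} \approx -3.5424$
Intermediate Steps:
$T = - \frac{5541796276516}{1564421329899}$ ($T = \left(-2372603\right) \frac{1}{747353} + 769739 \left(- \frac{1}{2093283}\right) = - \frac{2372603}{747353} - \frac{769739}{2093283} = - \frac{5541796276516}{1564421329899} \approx -3.5424$)
$M = - \frac{1}{2610710}$ ($M = \frac{1}{-2610710} = - \frac{1}{2610710} \approx -3.8304 \cdot 10^{-7}$)
$M + T = - \frac{1}{2610710} - \frac{5541796276516}{1564421329899} = - \frac{14468024521484416259}{4084250410180618290}$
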